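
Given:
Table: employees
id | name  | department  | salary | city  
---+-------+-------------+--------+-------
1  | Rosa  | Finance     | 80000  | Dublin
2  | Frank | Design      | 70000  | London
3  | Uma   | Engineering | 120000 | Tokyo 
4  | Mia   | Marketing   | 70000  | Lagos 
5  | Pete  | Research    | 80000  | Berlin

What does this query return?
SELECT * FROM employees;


SELECT * returns all 5 rows with all columns

5 rows:
1, Rosa, Finance, 80000, Dublin
2, Frank, Design, 70000, London
3, Uma, Engineering, 120000, Tokyo
4, Mia, Marketing, 70000, Lagos
5, Pete, Research, 80000, Berlin


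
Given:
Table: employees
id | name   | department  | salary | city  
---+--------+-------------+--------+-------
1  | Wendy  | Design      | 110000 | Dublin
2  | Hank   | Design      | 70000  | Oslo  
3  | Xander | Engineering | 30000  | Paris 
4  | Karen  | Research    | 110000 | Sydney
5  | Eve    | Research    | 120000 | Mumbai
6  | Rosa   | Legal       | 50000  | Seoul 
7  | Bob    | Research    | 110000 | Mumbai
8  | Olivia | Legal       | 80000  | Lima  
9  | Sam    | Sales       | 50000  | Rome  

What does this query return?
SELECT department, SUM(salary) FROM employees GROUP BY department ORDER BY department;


Summing salary within each department:
  Design: 110000 + 70000 = 180000
  Engineering: 30000 = 30000
  Legal: 50000 + 80000 = 130000
  Research: 110000 + 120000 + 110000 = 340000
  Sales: 50000 = 50000


5 groups:
Design, 180000
Engineering, 30000
Legal, 130000
Research, 340000
Sales, 50000


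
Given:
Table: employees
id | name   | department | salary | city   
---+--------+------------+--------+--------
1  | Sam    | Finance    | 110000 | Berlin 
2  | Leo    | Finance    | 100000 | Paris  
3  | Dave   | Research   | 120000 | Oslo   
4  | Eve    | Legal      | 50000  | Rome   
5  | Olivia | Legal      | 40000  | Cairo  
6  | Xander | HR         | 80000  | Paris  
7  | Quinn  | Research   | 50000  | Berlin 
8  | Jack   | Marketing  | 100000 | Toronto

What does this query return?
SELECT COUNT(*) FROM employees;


COUNT(*) counts all rows

8


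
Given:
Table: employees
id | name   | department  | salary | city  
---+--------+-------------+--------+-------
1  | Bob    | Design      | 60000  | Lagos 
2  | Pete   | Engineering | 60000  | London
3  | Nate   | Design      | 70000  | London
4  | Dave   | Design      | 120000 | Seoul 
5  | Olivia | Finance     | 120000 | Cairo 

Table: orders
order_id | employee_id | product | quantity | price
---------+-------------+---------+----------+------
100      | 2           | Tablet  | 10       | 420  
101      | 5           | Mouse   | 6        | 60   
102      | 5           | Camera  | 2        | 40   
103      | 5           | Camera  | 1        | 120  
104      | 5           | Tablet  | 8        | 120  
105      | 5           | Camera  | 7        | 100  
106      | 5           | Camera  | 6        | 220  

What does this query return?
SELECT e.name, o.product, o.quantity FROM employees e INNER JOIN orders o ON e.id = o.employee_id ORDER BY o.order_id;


Joining employees.id = orders.employee_id:
  employee Pete (id=2) -> order Tablet
  employee Olivia (id=5) -> order Mouse
  employee Olivia (id=5) -> order Camera
  employee Olivia (id=5) -> order Camera
  employee Olivia (id=5) -> order Tablet
  employee Olivia (id=5) -> order Camera
  employee Olivia (id=5) -> order Camera


7 rows:
Pete, Tablet, 10
Olivia, Mouse, 6
Olivia, Camera, 2
Olivia, Camera, 1
Olivia, Tablet, 8
Olivia, Camera, 7
Olivia, Camera, 6


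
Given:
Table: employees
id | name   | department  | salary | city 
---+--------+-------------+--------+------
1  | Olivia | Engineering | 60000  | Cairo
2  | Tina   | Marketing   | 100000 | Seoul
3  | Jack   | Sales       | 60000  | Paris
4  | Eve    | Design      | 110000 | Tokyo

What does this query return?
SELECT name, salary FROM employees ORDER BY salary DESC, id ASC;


Sorting by salary DESC, then id ASC for ties

4 rows:
Eve, 110000
Tina, 100000
Olivia, 60000
Jack, 60000


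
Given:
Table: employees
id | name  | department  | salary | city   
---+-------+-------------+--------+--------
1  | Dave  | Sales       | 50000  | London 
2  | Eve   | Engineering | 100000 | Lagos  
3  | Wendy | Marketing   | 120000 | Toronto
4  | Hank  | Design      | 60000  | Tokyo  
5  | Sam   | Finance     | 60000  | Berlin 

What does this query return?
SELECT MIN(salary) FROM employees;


Salaries: 50000, 100000, 120000, 60000, 60000
MIN = 50000

50000


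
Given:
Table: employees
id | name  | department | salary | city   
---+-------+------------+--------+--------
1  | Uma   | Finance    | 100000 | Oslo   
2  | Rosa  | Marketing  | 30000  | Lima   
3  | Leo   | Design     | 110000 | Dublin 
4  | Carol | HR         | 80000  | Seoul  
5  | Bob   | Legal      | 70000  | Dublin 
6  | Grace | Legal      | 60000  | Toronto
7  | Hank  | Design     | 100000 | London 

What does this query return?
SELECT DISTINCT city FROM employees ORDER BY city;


All 'city' values (row order): Oslo, Lima, Dublin, Seoul, Dublin, Toronto, London
Removing duplicates leaves 6 unique value(s).

6 values:
Dublin
Lima
London
Oslo
Seoul
Toronto


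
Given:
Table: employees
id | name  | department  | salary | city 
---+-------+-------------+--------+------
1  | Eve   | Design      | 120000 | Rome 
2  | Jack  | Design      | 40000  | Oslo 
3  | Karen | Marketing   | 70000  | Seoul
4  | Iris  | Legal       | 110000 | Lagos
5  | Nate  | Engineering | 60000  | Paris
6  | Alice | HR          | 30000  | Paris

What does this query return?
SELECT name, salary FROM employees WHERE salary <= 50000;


Filtering: salary <= 50000
Matching: 2 rows

2 rows:
Jack, 40000
Alice, 30000


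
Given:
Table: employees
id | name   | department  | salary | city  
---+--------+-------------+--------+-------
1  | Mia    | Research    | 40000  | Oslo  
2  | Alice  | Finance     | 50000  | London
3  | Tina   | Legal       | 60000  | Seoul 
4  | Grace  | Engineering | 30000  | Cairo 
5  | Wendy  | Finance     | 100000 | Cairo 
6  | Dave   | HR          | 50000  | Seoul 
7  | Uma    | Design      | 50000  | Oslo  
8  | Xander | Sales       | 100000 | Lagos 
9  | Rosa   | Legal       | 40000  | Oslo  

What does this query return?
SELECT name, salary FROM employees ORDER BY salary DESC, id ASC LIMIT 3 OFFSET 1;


Sort by salary DESC (id ASC tiebreak), then skip 1 and take 3
Rows 2 through 4

3 rows:
Xander, 100000
Tina, 60000
Alice, 50000


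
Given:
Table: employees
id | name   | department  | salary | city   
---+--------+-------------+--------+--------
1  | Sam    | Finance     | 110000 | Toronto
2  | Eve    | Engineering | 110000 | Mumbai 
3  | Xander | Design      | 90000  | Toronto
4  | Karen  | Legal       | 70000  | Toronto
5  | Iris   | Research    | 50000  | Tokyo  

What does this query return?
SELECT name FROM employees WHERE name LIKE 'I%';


LIKE 'I%' matches names starting with 'I'
Matching: 1

1 rows:
Iris


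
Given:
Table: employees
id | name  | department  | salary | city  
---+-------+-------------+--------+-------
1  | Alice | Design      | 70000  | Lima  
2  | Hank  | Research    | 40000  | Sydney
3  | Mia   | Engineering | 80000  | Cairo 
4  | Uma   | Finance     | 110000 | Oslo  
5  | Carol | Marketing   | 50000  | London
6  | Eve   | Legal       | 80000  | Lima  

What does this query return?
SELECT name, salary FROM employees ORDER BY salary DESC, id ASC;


Sorting by salary DESC, then id ASC for ties

6 rows:
Uma, 110000
Mia, 80000
Eve, 80000
Alice, 70000
Carol, 50000
Hank, 40000


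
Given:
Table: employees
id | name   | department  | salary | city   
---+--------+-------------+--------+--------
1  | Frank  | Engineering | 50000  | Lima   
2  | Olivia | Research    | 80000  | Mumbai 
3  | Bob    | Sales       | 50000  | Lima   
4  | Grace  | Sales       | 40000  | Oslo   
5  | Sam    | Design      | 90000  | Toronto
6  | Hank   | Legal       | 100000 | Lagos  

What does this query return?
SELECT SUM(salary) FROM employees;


SUM(salary) = 50000 + 80000 + 50000 + 40000 + 90000 + 100000 = 410000

410000


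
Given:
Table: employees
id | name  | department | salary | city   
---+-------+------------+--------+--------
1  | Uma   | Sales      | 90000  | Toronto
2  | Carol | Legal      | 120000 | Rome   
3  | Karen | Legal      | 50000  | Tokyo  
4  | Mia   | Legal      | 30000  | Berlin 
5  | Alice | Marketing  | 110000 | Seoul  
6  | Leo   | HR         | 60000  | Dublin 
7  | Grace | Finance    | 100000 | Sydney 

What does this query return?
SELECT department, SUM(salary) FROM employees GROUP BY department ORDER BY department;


Summing salary within each department:
  Finance: 100000 = 100000
  HR: 60000 = 60000
  Legal: 120000 + 50000 + 30000 = 200000
  Marketing: 110000 = 110000
  Sales: 90000 = 90000


5 groups:
Finance, 100000
HR, 60000
Legal, 200000
Marketing, 110000
Sales, 90000


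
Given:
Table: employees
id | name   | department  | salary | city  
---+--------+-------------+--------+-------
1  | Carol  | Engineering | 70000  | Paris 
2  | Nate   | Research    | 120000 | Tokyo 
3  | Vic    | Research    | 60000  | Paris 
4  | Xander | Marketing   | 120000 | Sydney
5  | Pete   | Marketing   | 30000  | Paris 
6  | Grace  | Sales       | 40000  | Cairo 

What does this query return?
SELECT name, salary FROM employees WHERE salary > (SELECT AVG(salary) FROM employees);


Subquery: AVG(salary) = 73333.33
Filtering: salary > 73333.33
  Nate (120000) -> MATCH
  Xander (120000) -> MATCH


2 rows:
Nate, 120000
Xander, 120000


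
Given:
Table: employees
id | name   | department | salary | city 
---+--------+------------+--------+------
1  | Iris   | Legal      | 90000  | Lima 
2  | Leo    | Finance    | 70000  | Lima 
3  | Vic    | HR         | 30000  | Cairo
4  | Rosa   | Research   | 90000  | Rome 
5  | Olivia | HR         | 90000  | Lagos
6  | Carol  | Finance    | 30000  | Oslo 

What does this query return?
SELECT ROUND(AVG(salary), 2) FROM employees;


SUM(salary) = 400000
COUNT = 6
ROUND(AVG, 2) = ROUND(400000 / 6, 2) = 66666.67

66666.67


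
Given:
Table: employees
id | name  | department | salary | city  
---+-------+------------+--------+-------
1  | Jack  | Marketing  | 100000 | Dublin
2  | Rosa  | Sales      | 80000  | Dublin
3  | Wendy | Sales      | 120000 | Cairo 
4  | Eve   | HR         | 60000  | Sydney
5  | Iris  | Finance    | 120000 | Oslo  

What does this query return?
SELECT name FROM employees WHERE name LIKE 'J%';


LIKE 'J%' matches names starting with 'J'
Matching: 1

1 rows:
Jack


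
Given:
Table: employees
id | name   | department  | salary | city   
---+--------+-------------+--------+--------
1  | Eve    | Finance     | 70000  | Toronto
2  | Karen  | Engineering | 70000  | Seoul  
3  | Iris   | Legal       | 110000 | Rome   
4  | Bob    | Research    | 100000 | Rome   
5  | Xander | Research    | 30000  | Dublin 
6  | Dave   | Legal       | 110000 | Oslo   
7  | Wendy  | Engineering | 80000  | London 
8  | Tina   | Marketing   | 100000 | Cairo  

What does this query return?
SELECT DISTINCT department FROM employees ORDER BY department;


All 'department' values (row order): Finance, Engineering, Legal, Research, Research, Legal, Engineering, Marketing
Removing duplicates leaves 5 unique value(s).

5 values:
Engineering
Finance
Legal
Marketing
Research


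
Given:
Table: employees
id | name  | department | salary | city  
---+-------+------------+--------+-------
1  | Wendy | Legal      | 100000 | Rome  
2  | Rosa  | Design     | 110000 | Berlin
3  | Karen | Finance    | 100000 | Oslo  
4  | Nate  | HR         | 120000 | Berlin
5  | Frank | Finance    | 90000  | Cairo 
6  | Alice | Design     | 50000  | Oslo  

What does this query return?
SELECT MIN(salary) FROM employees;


Salaries: 100000, 110000, 100000, 120000, 90000, 50000
MIN = 50000

50000


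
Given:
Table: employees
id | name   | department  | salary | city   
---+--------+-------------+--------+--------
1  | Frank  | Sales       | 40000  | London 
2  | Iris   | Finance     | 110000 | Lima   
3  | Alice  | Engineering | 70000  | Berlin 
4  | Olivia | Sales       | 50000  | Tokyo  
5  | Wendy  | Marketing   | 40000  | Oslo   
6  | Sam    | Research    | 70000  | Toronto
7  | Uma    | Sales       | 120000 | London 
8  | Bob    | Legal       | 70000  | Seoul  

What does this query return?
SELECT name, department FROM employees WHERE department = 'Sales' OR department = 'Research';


Filtering: department = 'Sales' OR 'Research'
Matching: 4 rows

4 rows:
Frank, Sales
Olivia, Sales
Sam, Research
Uma, Sales


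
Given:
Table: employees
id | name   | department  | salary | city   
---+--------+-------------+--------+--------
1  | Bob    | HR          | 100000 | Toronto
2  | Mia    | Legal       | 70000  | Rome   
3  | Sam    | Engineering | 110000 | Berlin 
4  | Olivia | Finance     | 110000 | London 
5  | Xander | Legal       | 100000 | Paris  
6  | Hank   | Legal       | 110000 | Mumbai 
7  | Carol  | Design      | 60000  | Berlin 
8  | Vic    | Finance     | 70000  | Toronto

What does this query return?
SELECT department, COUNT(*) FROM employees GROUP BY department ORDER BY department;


Assigning each row to its department group:
  Bob -> HR
  Mia -> Legal
  Sam -> Engineering
  Olivia -> Finance
  Xander -> Legal
  Hank -> Legal
  Carol -> Design
  Vic -> Finance


5 groups:
Design, 1
Engineering, 1
Finance, 2
HR, 1
Legal, 3


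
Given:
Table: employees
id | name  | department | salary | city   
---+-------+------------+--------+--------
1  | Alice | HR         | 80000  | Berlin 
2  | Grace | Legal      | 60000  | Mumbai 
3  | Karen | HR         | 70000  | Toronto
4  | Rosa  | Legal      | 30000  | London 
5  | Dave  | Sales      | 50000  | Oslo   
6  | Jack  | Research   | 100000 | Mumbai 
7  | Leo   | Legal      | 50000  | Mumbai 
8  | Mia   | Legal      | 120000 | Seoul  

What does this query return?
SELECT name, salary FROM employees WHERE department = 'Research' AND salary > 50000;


Filtering: department = 'Research' AND salary > 50000
Matching: 1 rows

1 rows:
Jack, 100000


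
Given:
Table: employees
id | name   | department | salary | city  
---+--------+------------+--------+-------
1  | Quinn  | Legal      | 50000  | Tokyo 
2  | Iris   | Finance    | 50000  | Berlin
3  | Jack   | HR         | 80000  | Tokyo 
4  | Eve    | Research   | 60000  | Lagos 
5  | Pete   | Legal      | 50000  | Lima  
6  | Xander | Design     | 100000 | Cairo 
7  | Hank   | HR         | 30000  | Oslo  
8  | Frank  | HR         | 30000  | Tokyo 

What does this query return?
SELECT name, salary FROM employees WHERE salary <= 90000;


Filtering: salary <= 90000
Matching: 7 rows

7 rows:
Quinn, 50000
Iris, 50000
Jack, 80000
Eve, 60000
Pete, 50000
Hank, 30000
Frank, 30000


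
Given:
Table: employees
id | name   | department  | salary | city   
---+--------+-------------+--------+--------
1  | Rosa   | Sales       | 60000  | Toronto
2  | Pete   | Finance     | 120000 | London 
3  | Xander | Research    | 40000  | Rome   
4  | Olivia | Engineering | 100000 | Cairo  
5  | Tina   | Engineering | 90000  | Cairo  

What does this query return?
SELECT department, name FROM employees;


Projecting columns: department, name

5 rows:
Sales, Rosa
Finance, Pete
Research, Xander
Engineering, Olivia
Engineering, Tina


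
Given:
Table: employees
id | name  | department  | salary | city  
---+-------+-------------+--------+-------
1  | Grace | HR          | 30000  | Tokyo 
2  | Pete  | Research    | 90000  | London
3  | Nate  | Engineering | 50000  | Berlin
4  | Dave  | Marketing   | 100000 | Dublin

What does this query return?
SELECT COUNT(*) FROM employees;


COUNT(*) counts all rows

4


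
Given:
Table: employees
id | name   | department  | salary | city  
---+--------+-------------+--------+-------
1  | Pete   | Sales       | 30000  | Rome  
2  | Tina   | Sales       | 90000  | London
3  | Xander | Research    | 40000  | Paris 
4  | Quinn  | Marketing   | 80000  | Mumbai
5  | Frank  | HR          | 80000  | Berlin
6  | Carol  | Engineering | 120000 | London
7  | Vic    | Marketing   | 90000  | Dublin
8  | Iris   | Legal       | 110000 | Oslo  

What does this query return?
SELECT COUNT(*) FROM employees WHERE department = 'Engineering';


Counting rows where department = 'Engineering'
  Carol -> MATCH


1


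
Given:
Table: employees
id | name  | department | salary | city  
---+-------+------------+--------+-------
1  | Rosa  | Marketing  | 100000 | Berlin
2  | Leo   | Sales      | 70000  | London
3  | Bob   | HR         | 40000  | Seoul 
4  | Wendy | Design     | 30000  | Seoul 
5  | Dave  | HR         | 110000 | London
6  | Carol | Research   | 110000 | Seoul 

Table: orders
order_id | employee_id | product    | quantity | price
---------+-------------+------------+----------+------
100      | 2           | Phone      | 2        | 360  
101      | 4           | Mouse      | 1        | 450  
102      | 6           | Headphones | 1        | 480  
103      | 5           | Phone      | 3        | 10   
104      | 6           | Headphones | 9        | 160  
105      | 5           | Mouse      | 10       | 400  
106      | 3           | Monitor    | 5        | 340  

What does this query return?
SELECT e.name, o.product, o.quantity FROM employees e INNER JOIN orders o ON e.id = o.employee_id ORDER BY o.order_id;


Joining employees.id = orders.employee_id:
  employee Leo (id=2) -> order Phone
  employee Wendy (id=4) -> order Mouse
  employee Carol (id=6) -> order Headphones
  employee Dave (id=5) -> order Phone
  employee Carol (id=6) -> order Headphones
  employee Dave (id=5) -> order Mouse
  employee Bob (id=3) -> order Monitor


7 rows:
Leo, Phone, 2
Wendy, Mouse, 1
Carol, Headphones, 1
Dave, Phone, 3
Carol, Headphones, 9
Dave, Mouse, 10
Bob, Monitor, 5


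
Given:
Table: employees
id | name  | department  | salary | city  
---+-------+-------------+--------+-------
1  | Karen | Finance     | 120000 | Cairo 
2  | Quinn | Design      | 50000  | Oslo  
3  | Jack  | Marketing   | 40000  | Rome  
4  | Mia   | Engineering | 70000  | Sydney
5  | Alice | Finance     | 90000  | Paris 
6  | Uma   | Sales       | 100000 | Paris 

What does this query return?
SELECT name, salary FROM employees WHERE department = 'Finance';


Filtering: department = 'Finance'
Matching rows: 2

2 rows:
Karen, 120000
Alice, 90000


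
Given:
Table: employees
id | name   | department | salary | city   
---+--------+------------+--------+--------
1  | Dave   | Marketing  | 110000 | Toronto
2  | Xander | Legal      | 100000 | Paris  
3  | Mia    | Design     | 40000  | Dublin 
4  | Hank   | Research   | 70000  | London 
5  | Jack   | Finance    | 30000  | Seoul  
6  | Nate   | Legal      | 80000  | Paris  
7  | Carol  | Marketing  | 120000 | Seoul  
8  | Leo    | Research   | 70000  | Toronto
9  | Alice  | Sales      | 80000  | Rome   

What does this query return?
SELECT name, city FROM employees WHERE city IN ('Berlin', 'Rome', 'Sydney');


Filtering: city IN ('Berlin', 'Rome', 'Sydney')
Matching: 1 rows

1 rows:
Alice, Rome


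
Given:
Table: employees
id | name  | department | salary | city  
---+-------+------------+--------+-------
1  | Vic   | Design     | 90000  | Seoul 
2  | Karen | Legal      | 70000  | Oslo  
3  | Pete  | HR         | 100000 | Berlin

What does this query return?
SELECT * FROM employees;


SELECT * returns all 3 rows with all columns

3 rows:
1, Vic, Design, 90000, Seoul
2, Karen, Legal, 70000, Oslo
3, Pete, HR, 100000, Berlin


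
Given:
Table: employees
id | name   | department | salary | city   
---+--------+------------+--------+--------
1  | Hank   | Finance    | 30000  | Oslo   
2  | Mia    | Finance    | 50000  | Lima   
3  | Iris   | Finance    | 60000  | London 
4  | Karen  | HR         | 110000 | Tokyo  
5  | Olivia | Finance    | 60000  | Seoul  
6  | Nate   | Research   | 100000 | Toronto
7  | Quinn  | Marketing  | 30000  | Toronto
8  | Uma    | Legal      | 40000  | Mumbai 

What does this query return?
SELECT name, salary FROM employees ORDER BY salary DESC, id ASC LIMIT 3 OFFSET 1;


Sort by salary DESC (id ASC tiebreak), then skip 1 and take 3
Rows 2 through 4

3 rows:
Nate, 100000
Iris, 60000
Olivia, 60000


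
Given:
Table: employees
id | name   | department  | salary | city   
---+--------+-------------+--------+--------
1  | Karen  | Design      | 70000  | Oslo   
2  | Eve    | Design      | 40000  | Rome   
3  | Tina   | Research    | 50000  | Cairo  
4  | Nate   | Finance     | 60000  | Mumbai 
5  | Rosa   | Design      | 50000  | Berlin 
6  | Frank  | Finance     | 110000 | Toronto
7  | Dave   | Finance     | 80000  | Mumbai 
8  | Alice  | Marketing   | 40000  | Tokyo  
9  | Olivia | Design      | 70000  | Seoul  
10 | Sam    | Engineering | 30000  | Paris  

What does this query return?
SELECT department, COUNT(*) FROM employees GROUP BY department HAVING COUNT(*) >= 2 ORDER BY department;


Groups with count >= 2:
  Design: 4 -> PASS
  Finance: 3 -> PASS
  Engineering: 1 -> filtered out
  Marketing: 1 -> filtered out
  Research: 1 -> filtered out


2 groups:
Design, 4
Finance, 3


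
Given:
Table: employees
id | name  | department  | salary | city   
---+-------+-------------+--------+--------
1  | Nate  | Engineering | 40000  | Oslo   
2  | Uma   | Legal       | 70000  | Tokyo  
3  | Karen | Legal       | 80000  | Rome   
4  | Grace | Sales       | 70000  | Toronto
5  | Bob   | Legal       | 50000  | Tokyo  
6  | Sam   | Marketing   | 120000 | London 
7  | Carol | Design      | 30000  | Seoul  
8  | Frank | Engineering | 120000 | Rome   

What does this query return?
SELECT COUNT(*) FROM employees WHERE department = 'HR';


Counting rows where department = 'HR'


0


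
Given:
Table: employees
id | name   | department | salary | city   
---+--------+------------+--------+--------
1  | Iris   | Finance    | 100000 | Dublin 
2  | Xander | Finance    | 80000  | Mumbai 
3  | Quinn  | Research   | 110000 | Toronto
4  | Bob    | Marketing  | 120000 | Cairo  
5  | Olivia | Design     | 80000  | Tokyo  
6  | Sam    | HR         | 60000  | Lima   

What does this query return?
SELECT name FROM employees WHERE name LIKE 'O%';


LIKE 'O%' matches names starting with 'O'
Matching: 1

1 rows:
Olivia


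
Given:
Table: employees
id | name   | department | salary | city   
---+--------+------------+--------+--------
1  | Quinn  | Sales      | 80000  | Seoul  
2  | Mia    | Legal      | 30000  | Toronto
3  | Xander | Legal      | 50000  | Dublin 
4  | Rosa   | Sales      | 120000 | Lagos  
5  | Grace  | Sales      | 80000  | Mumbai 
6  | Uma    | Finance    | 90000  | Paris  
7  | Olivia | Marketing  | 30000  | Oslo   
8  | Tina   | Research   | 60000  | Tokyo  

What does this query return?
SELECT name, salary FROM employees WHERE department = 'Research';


Filtering: department = 'Research'
Matching rows: 1

1 rows:
Tina, 60000


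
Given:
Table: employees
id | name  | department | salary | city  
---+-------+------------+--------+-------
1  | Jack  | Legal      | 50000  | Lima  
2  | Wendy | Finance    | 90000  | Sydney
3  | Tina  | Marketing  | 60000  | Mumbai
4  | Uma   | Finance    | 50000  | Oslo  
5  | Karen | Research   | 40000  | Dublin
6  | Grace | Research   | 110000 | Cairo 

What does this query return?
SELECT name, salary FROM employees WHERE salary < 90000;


Filtering: salary < 90000
Matching: 4 rows

4 rows:
Jack, 50000
Tina, 60000
Uma, 50000
Karen, 40000


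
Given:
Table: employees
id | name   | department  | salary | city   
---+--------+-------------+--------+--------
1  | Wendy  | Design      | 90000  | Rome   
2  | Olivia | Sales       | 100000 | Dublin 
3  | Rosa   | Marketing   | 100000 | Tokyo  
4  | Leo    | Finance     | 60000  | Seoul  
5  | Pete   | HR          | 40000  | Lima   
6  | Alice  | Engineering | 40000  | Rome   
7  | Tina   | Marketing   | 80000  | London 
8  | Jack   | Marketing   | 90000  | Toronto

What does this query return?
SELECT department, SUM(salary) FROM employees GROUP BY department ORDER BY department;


Summing salary within each department:
  Design: 90000 = 90000
  Engineering: 40000 = 40000
  Finance: 60000 = 60000
  HR: 40000 = 40000
  Marketing: 100000 + 80000 + 90000 = 270000
  Sales: 100000 = 100000


6 groups:
Design, 90000
Engineering, 40000
Finance, 60000
HR, 40000
Marketing, 270000
Sales, 100000


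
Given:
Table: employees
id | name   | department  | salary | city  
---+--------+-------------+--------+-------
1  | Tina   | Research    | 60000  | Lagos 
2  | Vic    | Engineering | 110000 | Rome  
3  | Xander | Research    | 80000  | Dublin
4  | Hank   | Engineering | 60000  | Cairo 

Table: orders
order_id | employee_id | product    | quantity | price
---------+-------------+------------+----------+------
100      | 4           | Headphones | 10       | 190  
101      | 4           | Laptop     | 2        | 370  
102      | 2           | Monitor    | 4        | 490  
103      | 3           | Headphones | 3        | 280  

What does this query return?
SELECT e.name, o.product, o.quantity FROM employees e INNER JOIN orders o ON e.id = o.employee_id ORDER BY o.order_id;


Joining employees.id = orders.employee_id:
  employee Hank (id=4) -> order Headphones
  employee Hank (id=4) -> order Laptop
  employee Vic (id=2) -> order Monitor
  employee Xander (id=3) -> order Headphones


4 rows:
Hank, Headphones, 10
Hank, Laptop, 2
Vic, Monitor, 4
Xander, Headphones, 3


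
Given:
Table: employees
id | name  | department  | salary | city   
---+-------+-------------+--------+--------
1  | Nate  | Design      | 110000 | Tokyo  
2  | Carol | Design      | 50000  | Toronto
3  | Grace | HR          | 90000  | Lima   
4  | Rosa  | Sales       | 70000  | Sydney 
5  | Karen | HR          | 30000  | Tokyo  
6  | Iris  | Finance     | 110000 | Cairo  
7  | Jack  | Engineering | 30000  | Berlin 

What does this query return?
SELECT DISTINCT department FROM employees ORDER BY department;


All 'department' values (row order): Design, Design, HR, Sales, HR, Finance, Engineering
Removing duplicates leaves 5 unique value(s).

5 values:
Design
Engineering
Finance
HR
Sales


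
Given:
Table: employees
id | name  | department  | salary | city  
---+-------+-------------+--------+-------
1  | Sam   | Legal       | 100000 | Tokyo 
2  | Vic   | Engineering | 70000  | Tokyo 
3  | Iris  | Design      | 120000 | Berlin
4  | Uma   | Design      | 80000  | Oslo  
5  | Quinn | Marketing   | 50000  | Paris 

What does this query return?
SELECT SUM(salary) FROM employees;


SUM(salary) = 100000 + 70000 + 120000 + 80000 + 50000 = 420000

420000


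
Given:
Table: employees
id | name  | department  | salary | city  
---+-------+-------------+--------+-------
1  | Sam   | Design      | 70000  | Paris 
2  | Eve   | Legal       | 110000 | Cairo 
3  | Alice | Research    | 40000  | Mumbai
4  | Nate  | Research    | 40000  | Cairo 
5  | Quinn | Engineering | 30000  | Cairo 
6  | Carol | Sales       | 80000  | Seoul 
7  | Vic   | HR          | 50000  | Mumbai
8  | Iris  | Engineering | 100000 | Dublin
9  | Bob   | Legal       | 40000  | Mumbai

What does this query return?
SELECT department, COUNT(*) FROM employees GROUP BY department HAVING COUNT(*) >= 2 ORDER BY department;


Groups with count >= 2:
  Engineering: 2 -> PASS
  Legal: 2 -> PASS
  Research: 2 -> PASS
  Design: 1 -> filtered out
  HR: 1 -> filtered out
  Sales: 1 -> filtered out


3 groups:
Engineering, 2
Legal, 2
Research, 2


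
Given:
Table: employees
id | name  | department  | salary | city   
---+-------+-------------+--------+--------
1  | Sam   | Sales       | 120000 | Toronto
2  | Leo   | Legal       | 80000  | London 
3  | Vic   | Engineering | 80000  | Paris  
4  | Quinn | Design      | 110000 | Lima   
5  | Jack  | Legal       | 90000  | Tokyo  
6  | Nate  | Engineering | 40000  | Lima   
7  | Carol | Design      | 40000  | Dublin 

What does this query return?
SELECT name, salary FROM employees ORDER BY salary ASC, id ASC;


Sorting by salary ASC, then id ASC for ties

7 rows:
Nate, 40000
Carol, 40000
Leo, 80000
Vic, 80000
Jack, 90000
Quinn, 110000
Sam, 120000


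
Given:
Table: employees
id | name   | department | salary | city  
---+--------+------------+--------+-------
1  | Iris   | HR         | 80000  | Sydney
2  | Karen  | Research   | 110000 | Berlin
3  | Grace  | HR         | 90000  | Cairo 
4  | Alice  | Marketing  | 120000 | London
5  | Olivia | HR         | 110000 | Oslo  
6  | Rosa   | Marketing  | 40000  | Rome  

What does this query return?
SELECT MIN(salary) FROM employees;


Salaries: 80000, 110000, 90000, 120000, 110000, 40000
MIN = 40000

40000


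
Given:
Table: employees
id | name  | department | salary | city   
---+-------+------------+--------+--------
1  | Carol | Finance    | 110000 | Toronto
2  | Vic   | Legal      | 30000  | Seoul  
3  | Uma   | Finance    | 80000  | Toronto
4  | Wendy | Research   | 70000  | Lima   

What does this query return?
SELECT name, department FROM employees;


Projecting columns: name, department

4 rows:
Carol, Finance
Vic, Legal
Uma, Finance
Wendy, Research


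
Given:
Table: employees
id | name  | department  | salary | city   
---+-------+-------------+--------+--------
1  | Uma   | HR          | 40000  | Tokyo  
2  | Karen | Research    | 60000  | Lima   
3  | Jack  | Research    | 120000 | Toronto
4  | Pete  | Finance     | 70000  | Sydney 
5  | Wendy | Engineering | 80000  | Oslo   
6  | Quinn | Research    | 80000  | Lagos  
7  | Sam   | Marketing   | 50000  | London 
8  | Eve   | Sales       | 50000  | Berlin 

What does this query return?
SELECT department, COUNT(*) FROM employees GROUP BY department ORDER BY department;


Assigning each row to its department group:
  Uma -> HR
  Karen -> Research
  Jack -> Research
  Pete -> Finance
  Wendy -> Engineering
  Quinn -> Research
  Sam -> Marketing
  Eve -> Sales


6 groups:
Engineering, 1
Finance, 1
HR, 1
Marketing, 1
Research, 3
Sales, 1


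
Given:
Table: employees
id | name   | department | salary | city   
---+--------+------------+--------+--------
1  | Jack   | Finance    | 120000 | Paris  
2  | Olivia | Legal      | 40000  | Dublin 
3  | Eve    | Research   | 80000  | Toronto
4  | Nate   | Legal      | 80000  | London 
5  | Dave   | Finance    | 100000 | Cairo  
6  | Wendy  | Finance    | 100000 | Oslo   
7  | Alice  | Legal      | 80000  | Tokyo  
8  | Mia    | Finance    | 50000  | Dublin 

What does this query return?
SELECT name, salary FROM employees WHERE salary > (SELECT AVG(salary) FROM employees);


Subquery: AVG(salary) = 81250.0
Filtering: salary > 81250.0
  Jack (120000) -> MATCH
  Dave (100000) -> MATCH
  Wendy (100000) -> MATCH


3 rows:
Jack, 120000
Dave, 100000
Wendy, 100000


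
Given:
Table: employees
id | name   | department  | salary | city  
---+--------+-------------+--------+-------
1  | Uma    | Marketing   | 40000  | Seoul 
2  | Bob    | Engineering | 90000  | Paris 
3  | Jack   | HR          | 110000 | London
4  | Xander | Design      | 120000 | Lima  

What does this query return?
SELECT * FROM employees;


SELECT * returns all 4 rows with all columns

4 rows:
1, Uma, Marketing, 40000, Seoul
2, Bob, Engineering, 90000, Paris
3, Jack, HR, 110000, London
4, Xander, Design, 120000, Lima


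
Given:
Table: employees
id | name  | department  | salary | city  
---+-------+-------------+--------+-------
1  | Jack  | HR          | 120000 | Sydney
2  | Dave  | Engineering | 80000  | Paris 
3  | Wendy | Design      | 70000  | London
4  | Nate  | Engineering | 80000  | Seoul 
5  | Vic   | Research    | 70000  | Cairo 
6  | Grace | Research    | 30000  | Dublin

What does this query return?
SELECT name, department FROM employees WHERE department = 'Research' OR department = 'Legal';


Filtering: department = 'Research' OR 'Legal'
Matching: 2 rows

2 rows:
Vic, Research
Grace, Research


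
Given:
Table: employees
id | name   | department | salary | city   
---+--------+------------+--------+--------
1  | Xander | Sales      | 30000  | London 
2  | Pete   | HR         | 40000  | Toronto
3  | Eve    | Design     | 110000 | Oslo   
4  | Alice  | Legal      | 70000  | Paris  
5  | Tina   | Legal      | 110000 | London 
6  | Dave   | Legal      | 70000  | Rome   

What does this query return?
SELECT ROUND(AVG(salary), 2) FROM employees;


SUM(salary) = 430000
COUNT = 6
ROUND(AVG, 2) = ROUND(430000 / 6, 2) = 71666.67

71666.67


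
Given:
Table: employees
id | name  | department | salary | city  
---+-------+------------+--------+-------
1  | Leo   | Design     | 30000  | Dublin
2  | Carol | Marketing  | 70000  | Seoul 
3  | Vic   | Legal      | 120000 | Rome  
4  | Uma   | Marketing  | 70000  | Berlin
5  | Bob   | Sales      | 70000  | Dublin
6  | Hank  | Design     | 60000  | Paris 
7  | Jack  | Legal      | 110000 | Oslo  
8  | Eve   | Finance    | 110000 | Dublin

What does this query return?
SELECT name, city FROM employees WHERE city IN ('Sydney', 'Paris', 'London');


Filtering: city IN ('Sydney', 'Paris', 'London')
Matching: 1 rows

1 rows:
Hank, Paris


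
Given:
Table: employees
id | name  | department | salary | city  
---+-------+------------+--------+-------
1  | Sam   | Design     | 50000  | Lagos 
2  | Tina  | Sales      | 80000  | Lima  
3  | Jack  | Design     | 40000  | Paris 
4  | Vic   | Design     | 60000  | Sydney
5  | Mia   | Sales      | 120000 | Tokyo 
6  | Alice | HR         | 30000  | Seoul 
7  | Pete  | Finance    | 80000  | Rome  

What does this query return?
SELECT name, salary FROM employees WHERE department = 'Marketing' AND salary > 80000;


Filtering: department = 'Marketing' AND salary > 80000
Matching: 0 rows

Empty result set (0 rows)


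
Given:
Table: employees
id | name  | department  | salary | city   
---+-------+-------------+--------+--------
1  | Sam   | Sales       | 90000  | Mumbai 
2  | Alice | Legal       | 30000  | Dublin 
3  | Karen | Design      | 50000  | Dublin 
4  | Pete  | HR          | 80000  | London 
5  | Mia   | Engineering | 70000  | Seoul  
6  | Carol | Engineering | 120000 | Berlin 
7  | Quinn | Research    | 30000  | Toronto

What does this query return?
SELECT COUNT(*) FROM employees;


COUNT(*) counts all rows

7


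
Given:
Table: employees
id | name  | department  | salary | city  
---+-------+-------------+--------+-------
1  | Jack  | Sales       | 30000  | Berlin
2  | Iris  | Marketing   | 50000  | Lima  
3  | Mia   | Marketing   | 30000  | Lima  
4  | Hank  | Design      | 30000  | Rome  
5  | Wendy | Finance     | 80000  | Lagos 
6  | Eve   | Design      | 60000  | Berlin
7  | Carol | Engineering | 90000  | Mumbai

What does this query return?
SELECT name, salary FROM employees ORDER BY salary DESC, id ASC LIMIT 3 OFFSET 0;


Sort by salary DESC (id ASC tiebreak), then skip 0 and take 3
Rows 1 through 3

3 rows:
Carol, 90000
Wendy, 80000
Eve, 60000


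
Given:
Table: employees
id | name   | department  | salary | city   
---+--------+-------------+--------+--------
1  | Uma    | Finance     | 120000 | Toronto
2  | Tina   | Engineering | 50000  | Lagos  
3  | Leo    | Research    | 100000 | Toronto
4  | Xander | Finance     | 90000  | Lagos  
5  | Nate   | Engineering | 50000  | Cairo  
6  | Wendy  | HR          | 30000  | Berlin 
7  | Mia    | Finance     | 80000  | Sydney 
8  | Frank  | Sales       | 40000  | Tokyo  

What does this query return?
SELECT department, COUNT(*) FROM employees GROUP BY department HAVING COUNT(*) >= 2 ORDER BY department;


Groups with count >= 2:
  Engineering: 2 -> PASS
  Finance: 3 -> PASS
  HR: 1 -> filtered out
  Research: 1 -> filtered out
  Sales: 1 -> filtered out


2 groups:
Engineering, 2
Finance, 3


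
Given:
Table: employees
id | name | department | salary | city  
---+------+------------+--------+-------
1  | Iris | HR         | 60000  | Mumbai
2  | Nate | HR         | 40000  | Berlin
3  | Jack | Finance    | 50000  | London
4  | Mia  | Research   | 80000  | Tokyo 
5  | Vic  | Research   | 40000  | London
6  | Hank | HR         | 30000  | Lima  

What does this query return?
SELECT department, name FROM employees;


Projecting columns: department, name

6 rows:
HR, Iris
HR, Nate
Finance, Jack
Research, Mia
Research, Vic
HR, Hank


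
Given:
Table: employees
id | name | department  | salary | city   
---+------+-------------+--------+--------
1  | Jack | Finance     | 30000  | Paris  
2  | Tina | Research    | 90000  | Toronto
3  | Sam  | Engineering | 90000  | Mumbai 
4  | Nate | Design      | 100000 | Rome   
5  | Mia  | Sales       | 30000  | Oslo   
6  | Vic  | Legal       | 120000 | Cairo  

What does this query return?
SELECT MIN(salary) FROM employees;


Salaries: 30000, 90000, 90000, 100000, 30000, 120000
MIN = 30000

30000


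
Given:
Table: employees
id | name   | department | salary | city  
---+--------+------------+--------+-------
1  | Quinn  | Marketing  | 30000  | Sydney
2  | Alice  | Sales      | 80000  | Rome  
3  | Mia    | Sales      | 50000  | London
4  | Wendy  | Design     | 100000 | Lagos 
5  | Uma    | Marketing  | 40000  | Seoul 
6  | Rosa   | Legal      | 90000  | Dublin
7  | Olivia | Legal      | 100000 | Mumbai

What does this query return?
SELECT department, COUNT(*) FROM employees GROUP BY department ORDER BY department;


Assigning each row to its department group:
  Quinn -> Marketing
  Alice -> Sales
  Mia -> Sales
  Wendy -> Design
  Uma -> Marketing
  Rosa -> Legal
  Olivia -> Legal


4 groups:
Design, 1
Legal, 2
Marketing, 2
Sales, 2


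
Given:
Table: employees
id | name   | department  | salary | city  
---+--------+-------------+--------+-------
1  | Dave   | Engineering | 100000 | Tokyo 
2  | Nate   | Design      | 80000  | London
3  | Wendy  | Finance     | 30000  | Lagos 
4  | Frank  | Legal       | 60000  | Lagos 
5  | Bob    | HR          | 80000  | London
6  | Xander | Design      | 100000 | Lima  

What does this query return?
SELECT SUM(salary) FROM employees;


SUM(salary) = 100000 + 80000 + 30000 + 60000 + 80000 + 100000 = 450000

450000


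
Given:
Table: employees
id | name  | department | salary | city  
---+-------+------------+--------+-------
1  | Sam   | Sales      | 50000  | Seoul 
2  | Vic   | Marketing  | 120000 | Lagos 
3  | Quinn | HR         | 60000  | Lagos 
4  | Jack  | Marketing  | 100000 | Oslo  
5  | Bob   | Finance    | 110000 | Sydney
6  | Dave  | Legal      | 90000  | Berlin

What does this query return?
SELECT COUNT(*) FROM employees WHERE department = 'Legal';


Counting rows where department = 'Legal'
  Dave -> MATCH


1


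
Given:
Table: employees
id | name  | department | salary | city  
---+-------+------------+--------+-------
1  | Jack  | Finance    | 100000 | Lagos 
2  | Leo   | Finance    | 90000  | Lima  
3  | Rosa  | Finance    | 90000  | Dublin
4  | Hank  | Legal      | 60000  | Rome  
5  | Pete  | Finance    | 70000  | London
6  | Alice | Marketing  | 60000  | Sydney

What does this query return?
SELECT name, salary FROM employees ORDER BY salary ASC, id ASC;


Sorting by salary ASC, then id ASC for ties

6 rows:
Hank, 60000
Alice, 60000
Pete, 70000
Leo, 90000
Rosa, 90000
Jack, 100000


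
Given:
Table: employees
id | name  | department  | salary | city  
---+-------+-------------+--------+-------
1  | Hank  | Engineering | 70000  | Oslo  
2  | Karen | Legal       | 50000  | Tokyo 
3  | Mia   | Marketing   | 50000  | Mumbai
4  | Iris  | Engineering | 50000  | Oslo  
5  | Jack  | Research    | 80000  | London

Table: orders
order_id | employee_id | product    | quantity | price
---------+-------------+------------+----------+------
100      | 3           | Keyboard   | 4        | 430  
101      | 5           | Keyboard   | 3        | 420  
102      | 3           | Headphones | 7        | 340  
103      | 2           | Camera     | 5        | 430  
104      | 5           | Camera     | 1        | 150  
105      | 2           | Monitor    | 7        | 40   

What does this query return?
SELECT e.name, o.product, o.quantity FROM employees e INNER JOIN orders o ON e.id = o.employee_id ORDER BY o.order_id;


Joining employees.id = orders.employee_id:
  employee Mia (id=3) -> order Keyboard
  employee Jack (id=5) -> order Keyboard
  employee Mia (id=3) -> order Headphones
  employee Karen (id=2) -> order Camera
  employee Jack (id=5) -> order Camera
  employee Karen (id=2) -> order Monitor


6 rows:
Mia, Keyboard, 4
Jack, Keyboard, 3
Mia, Headphones, 7
Karen, Camera, 5
Jack, Camera, 1
Karen, Monitor, 7
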